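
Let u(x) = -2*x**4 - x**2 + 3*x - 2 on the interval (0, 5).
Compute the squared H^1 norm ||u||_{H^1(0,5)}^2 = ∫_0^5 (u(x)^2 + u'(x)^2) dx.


||u||_{H^1}^2 = 203287765/126

The H^1 norm (squared) on an interval (0, L) is
  ||u||_{H^1}^2 = ∫_0^L u(x)^2 dx + ∫_0^L u'(x)^2 dx.
Compute u'(x) = -8*x**3 - 2*x + 3.
Then u(x)^2 = 4*x**8 + 4*x**6 - 12*x**5 + 9*x**4 - 6*x**3 + 13*x**2 - 12*x + 4 and u'(x)^2 = 64*x**6 + 32*x**4 - 48*x**3 + 4*x**2 - 12*x + 9.
Integrate each monomial from 0 to 5 using ∫_0^5 c·x^n dx = c·5^(n+1)/(n+1):
  ∫_0^5 u(x)^2 dx = ∫_0^5 (4*x^8 + 4*x^6 - 12*x^5 + 9*x^4 - 6*x^3 + 13*x^2 - 12*x + 4) dx. Term by term:
    ∫_0^5 4*x^8 dx = 7812500/9;  ∫_0^5 4*x^6 dx = 312500/7;  ∫_0^5 -12*x^5 dx = -31250;
    ∫_0^5 9*x^4 dx = 5625;  ∫_0^5 -6*x^3 dx = -1875/2;  ∫_0^5 13*x^2 dx = 1625/3;
    ∫_0^5 -12*x dx = -150;  ∫_0^5 4 dx = 20.
  Sum: 7812500/9 + 312500/7 − 31250 + 5625 − 1875/2 + 1625/3 − 150 + 20 = 111704995/126.
  ∫_0^5 u'(x)^2 dx = ∫_0^5 (64*x^6 + 32*x^4 - 48*x^3 + 4*x^2 - 12*x + 9) dx. Term by term:
    ∫_0^5 64*x^6 dx = 5000000/7;  ∫_0^5 32*x^4 dx = 20000;  ∫_0^5 -48*x^3 dx = -7500;
    ∫_0^5 4*x^2 dx = 500/3;  ∫_0^5 -12*x dx = -150;  ∫_0^5 9 dx = 45.
  Sum: 5000000/7 + 20000 − 7500 + 500/3 − 150 + 45 = 15263795/21.
Adding: ||u||_{H^1}^2 = 111704995/126 + 15263795/21 = 203287765/126.


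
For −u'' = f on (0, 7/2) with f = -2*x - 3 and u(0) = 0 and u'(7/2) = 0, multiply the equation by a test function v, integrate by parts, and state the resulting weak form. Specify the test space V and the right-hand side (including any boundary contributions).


V = {v ∈ H^1(0, 7/2) : v(0) = 0} (test functions vanish at x = 0 where u is specified); weak form: ∫_0^7/2 u'v' dx = ∫_0^7/2 (-2*x - 3) v dx for all v ∈ V.

Multiply both sides by a test function v and integrate from 0 to 7/2:
  ∫_0^7/2 −u''(x) v(x) dx = ∫_0^7/2 f(x) v(x) dx.
Integrate the LHS by parts once:
  ∫_0^7/2 −u'' v dx = −[u'(x) v(x)]_0^7/2 + ∫_0^7/2 u'(x) v'(x) dx.
Thus ∫_0^7/2 u'(x) v'(x) dx = ∫_0^7/2 f(x) v(x) dx + [u'(x) v(x)]_0^7/2.
Choose V so that boundary terms are either known or forced to vanish.
Mixed BC: u(0) = 0 (Dirichlet) and u'(7/2) = 0 (Neumann). Define V = {v ∈ H^1(0, 7/2) : v(0) = 0}. Then [u' v]_0^7/2 = u'(7/2)·v(7/2) − u'(0)·0 = 0.
Weak formulation: find u (satisfying any essential BC) such that ∫_0^7/2 u'(x) v'(x) dx = ∫_0^7/2 f v dx for all v ∈ V (Dirichlet at 0 absorbed into V; the Neumann datum at x = 7/2 is zero, so no boundary term remains).
Substituting f(x) = -2*x - 3, the right-hand side is ∫_0^7/2 (-2*x - 3) v dx.


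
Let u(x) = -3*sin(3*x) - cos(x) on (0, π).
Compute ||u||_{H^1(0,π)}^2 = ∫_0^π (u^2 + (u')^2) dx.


||u||_{H^1(0,π)}^2 = 46*π

u'(x) = sin(x) - 9*cos(3*x).
Expand u² and (u')² and integrate term by term on (0, π), using: for integers n ≥ 1, ∫_0^π sin²(nx) dx = ∫_0^π cos²(nx) dx = π/2; for n ≠ n', ∫_0^π sin(nx)sin(n'x) dx = ∫_0^π cos(nx)cos(n'x) dx = 0; and by product-to-sum, ∫_0^π sin(nx)cos(n'x) dx = ½∫_0^π [sin((n+n')x) + sin((n−n')x)] dx, which is 0 when n+n' is even and 2n/(n²−n'²) when n+n' is odd (it need not vanish on (0, π)).
  u² squared terms: (-1)²·∫cos(x)² dx = 1·π/2 = π/2;  (-3)²·∫sin(3x)² dx = 9·π/2 = 9*π/2.
  u² cross terms: 2·(-1)·(-3)·∫cos(x)·sin(3x) dx = 6·(0) = 0.
  So ∫_0^π u² dx = π/2 + 9*π/2 + 0 = 5*π.
  (u')² squared terms: (-9)²·∫cos(3x)² dx = 81·π/2 = 81*π/2;  (1)²·∫sin(x)² dx = 1·π/2 = π/2.
  (u')² cross terms: 2·(-9)·(1)·∫cos(3x)·sin(x) dx = -18·(0) = 0.
  So ∫_0^π (u')² dx = 81*π/2 + π/2 + 0 = 41*π.
||u||_{H^1}^2 = (5*π) + (41*π) = 46*π.


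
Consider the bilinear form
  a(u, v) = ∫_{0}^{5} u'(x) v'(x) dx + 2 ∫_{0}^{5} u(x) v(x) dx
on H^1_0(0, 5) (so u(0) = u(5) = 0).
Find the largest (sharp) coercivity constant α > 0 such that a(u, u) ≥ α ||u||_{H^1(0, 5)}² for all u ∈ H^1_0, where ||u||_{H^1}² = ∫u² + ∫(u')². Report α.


α = 1

Coercivity of a(·,·) on H^1_0(0, 5) means a(u, u) ≥ α ||u||_{H^1}² for every u ∈ H^1_0.
The interval has length L = 5, and Poincaré/coercivity depend only on L. Here a(u, u) = ∫(u')² + (2)·∫u².
Here c = 2 ≥ 1, so a(u,u) = ∫(u')² + c∫u² ≥ ∫(u')² + ∫u² = ||u||_{H^1}², i.e. α = 1 works. No larger α is possible: a(u,u) ≥ α||u||_{H^1}² means (1−α)∫(u')² ≥ (α−c)∫u², and for the modes u_n = sin(nπ(x−x₀)/L) (x₀ the left endpoint) one has ∫u_n²/∫(u_n')² = (L/(nπ))² → 0, so a(u_n,u_n)/||u_n||_{H^1}² → 1. Hence the optimal constant is α = 1.
Therefore α = 1.


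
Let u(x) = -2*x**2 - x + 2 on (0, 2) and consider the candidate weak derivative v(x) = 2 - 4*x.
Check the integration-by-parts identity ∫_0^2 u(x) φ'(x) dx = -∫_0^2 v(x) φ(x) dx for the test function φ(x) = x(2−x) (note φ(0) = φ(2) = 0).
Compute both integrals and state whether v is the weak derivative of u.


LHS = 20/3, RHS = 8/3. No, v is not the weak derivative of u.

u(x) = -2*x**2 - x + 2, classical derivative u'(x) = -4*x - 1.
φ(x) = x(2−x), so φ'(x) = 2 - 2*x.
Note φ(0) = φ(2) = 0, so the boundary term u·φ vanishes.
LHS = ∫_0^2 u(x) φ'(x) dx = ∫_0^2 (4*x^3 - 2*x^2 - 6*x + 4) dx. Term by term:
  ∫_0^2 4*x^3 dx = 16;  ∫_0^2 -2*x^2 dx = -16/3;  ∫_0^2 -6*x dx = -12;
  ∫_0^2 4 dx = 8.
Sum: 16 − 16/3 − 12 + 8 = 20/3.
So LHS = 20/3.
∫_0^2 v(x) φ(x) dx = ∫_0^2 (4*x^3 - 10*x^2 + 4*x) dx. Term by term:
  ∫_0^2 4*x^3 dx = 16;  ∫_0^2 -10*x^2 dx = -80/3;  ∫_0^2 4*x dx = 8.
Sum: 16 − 80/3 + 8 = -8/3.
So RHS = -∫_0^2 v(x) φ(x) dx = 8/3.
LHS − RHS = 4 ≠ 0, so the identity fails.
(For a valid weak derivative the identity must hold for EVERY test function, in particular this one. The failure shows v is NOT the weak derivative of u.)
Correct weak derivative would be u'(x) = -4*x - 1.


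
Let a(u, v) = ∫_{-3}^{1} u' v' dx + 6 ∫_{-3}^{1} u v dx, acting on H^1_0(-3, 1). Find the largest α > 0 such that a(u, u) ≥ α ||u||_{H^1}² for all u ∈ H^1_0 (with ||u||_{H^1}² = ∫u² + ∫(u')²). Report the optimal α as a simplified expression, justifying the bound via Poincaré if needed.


α = 1

Coercivity of a(·,·) on H^1_0(-3, 1) means a(u, u) ≥ α ||u||_{H^1}² for every u ∈ H^1_0.
The interval has length L = 4, and Poincaré/coercivity depend only on L. Here a(u, u) = ∫(u')² + (6)·∫u².
Here c = 6 ≥ 1, so a(u,u) = ∫(u')² + c∫u² ≥ ∫(u')² + ∫u² = ||u||_{H^1}², i.e. α = 1 works. No larger α is possible: a(u,u) ≥ α||u||_{H^1}² means (1−α)∫(u')² ≥ (α−c)∫u², and for the modes u_n = sin(nπ(x−x₀)/L) (x₀ the left endpoint) one has ∫u_n²/∫(u_n')² = (L/(nπ))² → 0, so a(u_n,u_n)/||u_n||_{H^1}² → 1. Hence the optimal constant is α = 1.
Therefore α = 1.


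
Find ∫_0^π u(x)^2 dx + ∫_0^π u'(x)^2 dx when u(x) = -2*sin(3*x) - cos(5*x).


||u||_{H^1(0,π)}^2 = 33*π

u'(x) = 5*sin(5*x) - 6*cos(3*x).
Expand u² and (u')² and integrate term by term on (0, π), using: for integers n ≥ 1, ∫_0^π sin²(nx) dx = ∫_0^π cos²(nx) dx = π/2; for n ≠ n', ∫_0^π sin(nx)sin(n'x) dx = ∫_0^π cos(nx)cos(n'x) dx = 0; and by product-to-sum, ∫_0^π sin(nx)cos(n'x) dx = ½∫_0^π [sin((n+n')x) + sin((n−n')x)] dx, which is 0 when n+n' is even and 2n/(n²−n'²) when n+n' is odd (it need not vanish on (0, π)).
  u² squared terms: (-1)²·∫cos(5x)² dx = 1·π/2 = π/2;  (-2)²·∫sin(3x)² dx = 4·π/2 = 2*π.
  u² cross terms: 2·(-1)·(-2)·∫cos(5x)·sin(3x) dx = 4·(0) = 0.
  So ∫_0^π u² dx = π/2 + 2*π + 0 = 5*π/2.
  (u')² squared terms: (-6)²·∫cos(3x)² dx = 36·π/2 = 18*π;  (5)²·∫sin(5x)² dx = 25·π/2 = 25*π/2.
  (u')² cross terms: 2·(-6)·(5)·∫cos(3x)·sin(5x) dx = -60·(0) = 0.
  So ∫_0^π (u')² dx = 18*π + 25*π/2 + 0 = 61*π/2.
||u||_{H^1}^2 = (5*π/2) + (61*π/2) = 33*π.


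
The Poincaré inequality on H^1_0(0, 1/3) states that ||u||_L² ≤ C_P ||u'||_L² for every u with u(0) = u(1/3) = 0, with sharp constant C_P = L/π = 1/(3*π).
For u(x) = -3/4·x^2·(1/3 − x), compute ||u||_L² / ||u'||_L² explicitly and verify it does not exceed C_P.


||u||_L² / ||u'||_L² = sqrt(14)/42 < C_P = 1/(3*π).

u(x) = -3/4·x^2·(1/3 − x), so u'(x) = x*(9*x - 2)/4.
u(x) = -3/4·x^2·(1/3 − x) vanishes at x = 0 and x = 1/3, so u ∈ H^1_0(0, 1/3). Differentiate via the product rule and integrate the resulting polynomials term by term.
  ∫_0^1/3 u² dx = ∫_0^1/3 (9*x^6/16 - 3*x^5/8 + x^4/16) dx. Term by term:
    ∫_0^1/3 9*x^6/16 dx = 1/27216;  ∫_0^1/3 -3*x^5/8 dx = -1/11664;  ∫_0^1/3 x^4/16 dx = 1/19440.
  Sum: 1/27216 − 1/11664 + 1/19440 = 1/408240.
  ∫_0^1/3 (u')² dx = ∫_0^1/3 (81*x^4/16 - 9*x^3/4 + x^2/4) dx. Term by term:
    ∫_0^1/3 81*x^4/16 dx = 1/240;  ∫_0^1/3 -9*x^3/4 dx = -1/144;  ∫_0^1/3 x^2/4 dx = 1/324.
  Sum: 1/240 − 1/144 + 1/324 = 1/3240.
∫_0^1/3 u² dx = 1/408240, so ||u||_L² = sqrt(35)/3780.
∫_0^1/3 (u')² dx = 1/3240, so ||u'||_L² = sqrt(10)/180.
Ratio ||u||_L² / ||u'||_L² = sqrt(14)/42.
Sharp Poincaré constant on H^1_0(0, 1/3) is C_P = L/π = 1/(3*π), achieved by sin(3*π·x).
A polynomial bump cannot attain the sharp Poincaré constant (only the first sine eigenfunction does), so the ratio is strictly less than C_P, consistent with ||u||_L² ≤ C_P ||u'||_L².


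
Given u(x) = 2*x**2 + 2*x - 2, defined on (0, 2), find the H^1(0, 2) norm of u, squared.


||u||_{H^1}^2 = 608/5

The H^1 norm (squared) on an interval (0, L) is
  ||u||_{H^1}^2 = ∫_0^L u(x)^2 dx + ∫_0^L u'(x)^2 dx.
Compute u'(x) = 4*x + 2.
Then u(x)^2 = 4*x**4 + 8*x**3 - 4*x**2 - 8*x + 4 and u'(x)^2 = 16*x**2 + 16*x + 4.
Integrate each monomial from 0 to 2 using ∫_0^2 c·x^n dx = c·2^(n+1)/(n+1):
  ∫_0^2 u(x)^2 dx = ∫_0^2 (4*x^4 + 8*x^3 - 4*x^2 - 8*x + 4) dx. Term by term:
    ∫_0^2 4*x^4 dx = 128/5;  ∫_0^2 8*x^3 dx = 32;  ∫_0^2 -4*x^2 dx = -32/3;
    ∫_0^2 -8*x dx = -16;  ∫_0^2 4 dx = 8.
  Sum: 128/5 + 32 − 32/3 − 16 + 8 = 584/15.
  ∫_0^2 u'(x)^2 dx = ∫_0^2 (16*x^2 + 16*x + 4) dx. Term by term:
    ∫_0^2 16*x^2 dx = 128/3;  ∫_0^2 16*x dx = 32;  ∫_0^2 4 dx = 8.
  Sum: 128/3 + 32 + 8 = 248/3.
Adding: ||u||_{H^1}^2 = 584/15 + 248/3 = 608/5.


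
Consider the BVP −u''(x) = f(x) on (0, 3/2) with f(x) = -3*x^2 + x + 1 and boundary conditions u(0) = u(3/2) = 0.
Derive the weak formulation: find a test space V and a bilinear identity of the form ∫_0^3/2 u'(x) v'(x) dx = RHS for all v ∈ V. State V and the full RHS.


V = H^1_0(0, 3/2) (so v(0) = v(3/2) = 0); weak form: ∫_0^3/2 u'v' dx = ∫_0^3/2 (-3*x^2 + x + 1) v dx for all v ∈ V.

Multiply both sides by a test function v and integrate from 0 to 3/2:
  ∫_0^3/2 −u''(x) v(x) dx = ∫_0^3/2 f(x) v(x) dx.
Integrate the LHS by parts once:
  ∫_0^3/2 −u'' v dx = −[u'(x) v(x)]_0^3/2 + ∫_0^3/2 u'(x) v'(x) dx.
Thus ∫_0^3/2 u'(x) v'(x) dx = ∫_0^3/2 f(x) v(x) dx + [u'(x) v(x)]_0^3/2.
Choose V so that boundary terms are either known or forced to vanish.
u is Dirichlet: u(0) = u(3/2) = 0. Let V = H^1_0(0, 3/2); then v(0) = v(3/2) = 0, and [u' v]_0^3/2 = 0.
Weak formulation: find u (satisfying any essential BC) such that ∫_0^3/2 u'(x) v'(x) dx = ∫_0^3/2 f v dx for all v ∈ V.
Substituting f(x) = -3*x^2 + x + 1, the right-hand side is ∫_0^3/2 (-3*x^2 + x + 1) v dx.


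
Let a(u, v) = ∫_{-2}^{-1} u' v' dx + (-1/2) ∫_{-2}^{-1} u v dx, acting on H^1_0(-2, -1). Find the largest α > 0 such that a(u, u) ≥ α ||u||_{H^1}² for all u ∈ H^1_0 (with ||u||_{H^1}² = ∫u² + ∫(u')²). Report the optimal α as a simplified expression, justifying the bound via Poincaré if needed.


α = (-1/2 + π^2)/(1 + π^2)

Coercivity of a(·,·) on H^1_0(-2, -1) means a(u, u) ≥ α ||u||_{H^1}² for every u ∈ H^1_0.
The interval has length L = 1, and Poincaré/coercivity depend only on L. Here a(u, u) = ∫(u')² + (-1/2)·∫u².
Here c = -1/2 < 0 with |c| < (π/L)² = π^2, so coercivity still holds. The condition a(u,u) ≥ α||u||_{H^1}² reads (1−α)∫(u')² ≥ (α−c)∫u². Any admissible α is ≤ 1 (rapidly oscillating u have ∫u²/∫(u')² → 0), and α = 1 would force 0 ≥ (1−c)∫u², impossible since c < 1; so 1−α > 0. By the sharp Poincaré inequality on H^1_0 of an interval of length L, ∫(u')² ≥ (π/L)²∫u² with equality for the first sine mode sin(π(x−x₀)/L) (x₀ the left endpoint), so the inequality holds for all u iff (1−α)(π/L)² ≥ α − c, i.e. α ≤ ((π/L)² + c)/((π/L)² + 1) = (1 + c(L/π)²)/(1 + (L/π)²). (Direct route, valid since c ≤ 0: Poincaré gives c∫u² ≥ c(L/π)²∫(u')², so a(u,u) ≥ (1 + c(L/π)²)∫(u')², while ||u||_{H^1}² ≤ (1 + (L/π)²)∫(u')²; dividing yields the same α.) With (π/L)² = π^2 and c = -1/2, the largest admissible constant is α = ((π/L)² + c)/((π/L)² + 1).
Simplifying, α = (-1/2 + π^2)/(1 + π^2).


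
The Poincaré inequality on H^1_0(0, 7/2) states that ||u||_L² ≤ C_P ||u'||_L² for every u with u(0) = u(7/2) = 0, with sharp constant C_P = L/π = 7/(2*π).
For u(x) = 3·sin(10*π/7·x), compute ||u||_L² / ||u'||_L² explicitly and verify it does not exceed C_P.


||u||_L² / ||u'||_L² = 7/(10*π) < C_P = 7/(2*π).

u(x) = 3·sin(10*π/7·x), so u'(x) = 30*π*cos(10*π*x/7)/7.
Writing u(x) = A·sin(kπx/L) with A = 3 and k = 5, use ∫_0^L sin²(kπx/L) dx = L/2 and ∫_0^L cos²(kπx/L) dx = L/2.
u² = 9·sin²(10*π/7·x) and (u')² = 900*π^2/49·cos²(10*π/7·x), and each of sin², cos² integrates to L/2 = 7/4 over (0, 7/2).
∫_0^7/2 u² dx = 63/4, so ||u||_L² = 3*sqrt(7)/2.
∫_0^7/2 (u')² dx = 225*π^2/7, so ||u'||_L² = 15*sqrt(7)*π/7.
Ratio ||u||_L² / ||u'||_L² = 7/(10*π).
Sharp Poincaré constant on H^1_0(0, 7/2) is C_P = L/π = 7/(2*π), achieved by sin(2*π/7·x).
This is the k = 5 harmonic; the ratio L/(kπ) is strictly less than C_P = L/π, consistent with the sharp inequality ||u||_L² ≤ C_P ||u'||_L².


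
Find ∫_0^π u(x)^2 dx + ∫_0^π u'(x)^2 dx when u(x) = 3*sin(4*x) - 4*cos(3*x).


||u||_{H^1(0,π)}^2 = -1920/7 + 313*π/2

u'(x) = 12*sin(3*x) + 12*cos(4*x).
Expand u² and (u')² and integrate term by term on (0, π), using: for integers n ≥ 1, ∫_0^π sin²(nx) dx = ∫_0^π cos²(nx) dx = π/2; for n ≠ n', ∫_0^π sin(nx)sin(n'x) dx = ∫_0^π cos(nx)cos(n'x) dx = 0; and by product-to-sum, ∫_0^π sin(nx)cos(n'x) dx = ½∫_0^π [sin((n+n')x) + sin((n−n')x)] dx, which is 0 when n+n' is even and 2n/(n²−n'²) when n+n' is odd (it need not vanish on (0, π)).
  u² squared terms: (-4)²·∫cos(3x)² dx = 16·π/2 = 8*π;  (3)²·∫sin(4x)² dx = 9·π/2 = 9*π/2.
  u² cross terms: 2·(-4)·(3)·∫cos(3x)·sin(4x) dx = -24·(8/7) = -192/7.
  So ∫_0^π u² dx = 8*π + 9*π/2 − 192/7 = -192/7 + 25*π/2.
  (u')² squared terms: (12)²·∫cos(4x)² dx = 144·π/2 = 72*π;  (12)²·∫sin(3x)² dx = 144·π/2 = 72*π.
  (u')² cross terms: 2·(12)·(12)·∫cos(4x)·sin(3x) dx = 288·(-6/7) = -1728/7.
  So ∫_0^π (u')² dx = 72*π + 72*π − 1728/7 = -1728/7 + 144*π.
||u||_{H^1}^2 = (-192/7 + 25*π/2) + (-1728/7 + 144*π) = -1920/7 + 313*π/2.


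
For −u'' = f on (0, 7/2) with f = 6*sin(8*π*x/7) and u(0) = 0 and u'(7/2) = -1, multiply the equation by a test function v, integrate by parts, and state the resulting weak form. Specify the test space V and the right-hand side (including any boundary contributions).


V = {v ∈ H^1(0, 7/2) : v(0) = 0} (test functions vanish at x = 0 where u is specified); weak form: ∫_0^7/2 u'v' dx = ∫_0^7/2 (6*sin(8*π*x/7)) v dx − v(7/2) for all v ∈ V.

Multiply both sides by a test function v and integrate from 0 to 7/2:
  ∫_0^7/2 −u''(x) v(x) dx = ∫_0^7/2 f(x) v(x) dx.
Integrate the LHS by parts once:
  ∫_0^7/2 −u'' v dx = −[u'(x) v(x)]_0^7/2 + ∫_0^7/2 u'(x) v'(x) dx.
Thus ∫_0^7/2 u'(x) v'(x) dx = ∫_0^7/2 f(x) v(x) dx + [u'(x) v(x)]_0^7/2.
Choose V so that boundary terms are either known or forced to vanish.
Mixed BC: u(0) = 0 (Dirichlet) and u'(7/2) = -1 (Neumann). Define V = {v ∈ H^1(0, 7/2) : v(0) = 0}. Then [u' v]_0^7/2 = u'(7/2)·v(7/2) − u'(0)·0 = − v(7/2).
Weak formulation: find u (satisfying any essential BC) such that ∫_0^7/2 u'(x) v'(x) dx = ∫_0^7/2 f v dx − v(7/2) for all v ∈ V (Dirichlet at 0 absorbed into V; Neumann datum at x = 7/2 contributes the boundary term).
Substituting f(x) = 6*sin(8*π*x/7), the right-hand side is ∫_0^7/2 (6*sin(8*π*x/7)) v dx − v(7/2).


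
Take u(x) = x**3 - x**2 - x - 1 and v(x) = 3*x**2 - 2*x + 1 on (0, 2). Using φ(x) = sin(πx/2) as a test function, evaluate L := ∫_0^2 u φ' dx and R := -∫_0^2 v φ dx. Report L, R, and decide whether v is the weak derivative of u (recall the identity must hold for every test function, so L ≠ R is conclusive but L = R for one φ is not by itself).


LHS = -12/π + 96/π^3, RHS = -20/π + 96/π^3. No, v is not the weak derivative of u.

u(x) = x**3 - x**2 - x - 1, classical derivative u'(x) = 3*x**2 - 2*x - 1.
φ(x) = sin(πx/2), so φ'(x) = π*cos(π*x/2)/2.
Note φ(0) = φ(2) = 0, so the boundary term u·φ vanishes.
LHS = ∫_0^2 u(x) φ'(x) dx = ∫_0^2 (π*x^3*cos(π*x/2)/2 - π*x^2*cos(π*x/2)/2 - π*x*cos(π*x/2)/2 - π*cos(π*x/2)/2) dx. Term by term:
  ∫_0^2 -π*cos(π*x/2)/2 dx = 0;  ∫_0^2 π*x^3*cos(π*x/2)/2 dx = -24/π + 96/π^3;  ∫_0^2 -π*x*cos(π*x/2)/2 dx = 4/π;
  ∫_0^2 -π*x^2*cos(π*x/2)/2 dx = 8/π.
Sum: 0 + -24/π + 96/π^3 + 4/π + 8/π = -12/π + 96/π^3.
So LHS = -12/π + 96/π^3.
∫_0^2 v(x) φ(x) dx = ∫_0^2 (3*x^2*sin(π*x/2) - 2*x*sin(π*x/2) + sin(π*x/2)) dx. Term by term:
  ∫_0^2 -2*x*sin(π*x/2) dx = -8/π;  ∫_0^2 3*x^2*sin(π*x/2) dx = -96/π^3 + 24/π;  ∫_0^2 sin(π*x/2) dx = 4/π.
Sum: -8/π + -96/π^3 + 24/π + 4/π = -96/π^3 + 20/π.
So RHS = -∫_0^2 v(x) φ(x) dx = -20/π + 96/π^3.
LHS − RHS = 8/π ≠ 0, so the identity fails.
(For a valid weak derivative the identity must hold for EVERY test function, in particular this one. The failure shows v is NOT the weak derivative of u.)
Correct weak derivative would be u'(x) = 3*x**2 - 2*x - 1.


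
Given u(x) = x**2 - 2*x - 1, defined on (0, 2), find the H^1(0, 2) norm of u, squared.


||u||_{H^1}^2 = 42/5

The H^1 norm (squared) on an interval (0, L) is
  ||u||_{H^1}^2 = ∫_0^L u(x)^2 dx + ∫_0^L u'(x)^2 dx.
Compute u'(x) = 2*x - 2.
Then u(x)^2 = x**4 - 4*x**3 + 2*x**2 + 4*x + 1 and u'(x)^2 = 4*x**2 - 8*x + 4.
Integrate each monomial from 0 to 2 using ∫_0^2 c·x^n dx = c·2^(n+1)/(n+1):
  ∫_0^2 u(x)^2 dx = ∫_0^2 (x^4 - 4*x^3 + 2*x^2 + 4*x + 1) dx. Term by term:
    ∫_0^2 x^4 dx = 32/5;  ∫_0^2 -4*x^3 dx = -16;  ∫_0^2 2*x^2 dx = 16/3;
    ∫_0^2 4*x dx = 8;  ∫_0^2 1 dx = 2.
  Sum: 32/5 − 16 + 16/3 + 8 + 2 = 86/15.
  ∫_0^2 u'(x)^2 dx = ∫_0^2 (4*x^2 - 8*x + 4) dx. Term by term:
    ∫_0^2 4*x^2 dx = 32/3;  ∫_0^2 -8*x dx = -16;  ∫_0^2 4 dx = 8.
  Sum: 32/3 − 16 + 8 = 8/3.
Adding: ||u||_{H^1}^2 = 86/15 + 8/3 = 42/5.


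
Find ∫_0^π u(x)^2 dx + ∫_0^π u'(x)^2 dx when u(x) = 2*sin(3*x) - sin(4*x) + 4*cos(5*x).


||u||_{H^1(0,π)}^2 = 1664/9 + 473*π/2

u'(x) = -20*sin(5*x) + 6*cos(3*x) - 4*cos(4*x).
Expand u² and (u')² and integrate term by term on (0, π), using: for integers n ≥ 1, ∫_0^π sin²(nx) dx = ∫_0^π cos²(nx) dx = π/2; for n ≠ n', ∫_0^π sin(nx)sin(n'x) dx = ∫_0^π cos(nx)cos(n'x) dx = 0; and by product-to-sum, ∫_0^π sin(nx)cos(n'x) dx = ½∫_0^π [sin((n+n')x) + sin((n−n')x)] dx, which is 0 when n+n' is even and 2n/(n²−n'²) when n+n' is odd (it need not vanish on (0, π)).
  u² squared terms: (-1)²·∫sin(4x)² dx = 1·π/2 = π/2;  (2)²·∫sin(3x)² dx = 4·π/2 = 2*π;  (4)²·∫cos(5x)² dx = 16·π/2 = 8*π.
  u² cross terms: 2·(-1)·(2)·∫sin(4x)·sin(3x) dx = -4·(0) = 0;  2·(-1)·(4)·∫sin(4x)·cos(5x) dx = -8·(-8/9) = 64/9;  2·(2)·(4)·∫sin(3x)·cos(5x) dx = 16·(0) = 0.
  So ∫_0^π u² dx = π/2 + 2*π + 8*π + 0 + 64/9 + 0 = 64/9 + 21*π/2.
  (u')² squared terms: (-20)²·∫sin(5x)² dx = 400·π/2 = 200*π;  (-4)²·∫cos(4x)² dx = 16·π/2 = 8*π;  (6)²·∫cos(3x)² dx = 36·π/2 = 18*π.
  (u')² cross terms: 2·(-20)·(-4)·∫sin(5x)·cos(4x) dx = 160·(10/9) = 1600/9;  2·(-20)·(6)·∫sin(5x)·cos(3x) dx = -240·(0) = 0;  2·(-4)·(6)·∫cos(4x)·cos(3x) dx = -48·(0) = 0.
  So ∫_0^π (u')² dx = 200*π + 8*π + 18*π + 1600/9 + 0 + 0 = 1600/9 + 226*π.
||u||_{H^1}^2 = (64/9 + 21*π/2) + (1600/9 + 226*π) = 1664/9 + 473*π/2.


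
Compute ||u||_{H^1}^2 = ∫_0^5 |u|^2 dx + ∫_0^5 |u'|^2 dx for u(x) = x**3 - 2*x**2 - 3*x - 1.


||u||_{H^1}^2 = 160225/42

The H^1 norm (squared) on an interval (0, L) is
  ||u||_{H^1}^2 = ∫_0^L u(x)^2 dx + ∫_0^L u'(x)^2 dx.
Compute u'(x) = 3*x**2 - 4*x - 3.
Then u(x)^2 = x**6 - 4*x**5 - 2*x**4 + 10*x**3 + 13*x**2 + 6*x + 1 and u'(x)^2 = 9*x**4 - 24*x**3 - 2*x**2 + 24*x + 9.
Integrate each monomial from 0 to 5 using ∫_0^5 c·x^n dx = c·5^(n+1)/(n+1):
  ∫_0^5 u(x)^2 dx = ∫_0^5 (x^6 - 4*x^5 - 2*x^4 + 10*x^3 + 13*x^2 + 6*x + 1) dx. Term by term:
    ∫_0^5 x^6 dx = 78125/7;  ∫_0^5 -4*x^5 dx = -31250/3;  ∫_0^5 -2*x^4 dx = -1250;
    ∫_0^5 10*x^3 dx = 3125/2;  ∫_0^5 13*x^2 dx = 1625/3;  ∫_0^5 6*x dx = 75;
    ∫_0^5 1 dx = 5.
  Sum: 78125/7 − 31250/3 − 1250 + 3125/2 + 1625/3 + 75 + 5 = 23495/14.
  ∫_0^5 u'(x)^2 dx = ∫_0^5 (9*x^4 - 24*x^3 - 2*x^2 + 24*x + 9) dx. Term by term:
    ∫_0^5 9*x^4 dx = 5625;  ∫_0^5 -24*x^3 dx = -3750;  ∫_0^5 -2*x^2 dx = -250/3;
    ∫_0^5 24*x dx = 300;  ∫_0^5 9 dx = 45.
  Sum: 5625 − 3750 − 250/3 + 300 + 45 = 6410/3.
Adding: ||u||_{H^1}^2 = 23495/14 + 6410/3 = 160225/42.


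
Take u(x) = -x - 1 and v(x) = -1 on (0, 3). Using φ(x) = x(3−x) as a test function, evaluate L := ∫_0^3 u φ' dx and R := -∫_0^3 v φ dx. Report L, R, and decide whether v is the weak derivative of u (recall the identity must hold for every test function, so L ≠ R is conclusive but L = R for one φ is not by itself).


LHS = 9/2, RHS = 9/2. Yes, v = u' weakly.

u(x) = -x - 1, classical derivative u'(x) = -1.
φ(x) = x(3−x), so φ'(x) = 3 - 2*x.
Note φ(0) = φ(3) = 0, so the boundary term u·φ vanishes.
LHS = ∫_0^3 u(x) φ'(x) dx = ∫_0^3 (2*x^2 - x - 3) dx. Term by term:
  ∫_0^3 2*x^2 dx = 18;  ∫_0^3 -x dx = -9/2;  ∫_0^3 -3 dx = -9.
Sum: 18 − 9/2 − 9 = 9/2.
So LHS = 9/2.
∫_0^3 v(x) φ(x) dx = ∫_0^3 (x^2 - 3*x) dx. Term by term:
  ∫_0^3 x^2 dx = 9;  ∫_0^3 -3*x dx = -27/2.
Sum: 9 − 27/2 = -9/2.
So RHS = -∫_0^3 v(x) φ(x) dx = 9/2.
LHS = RHS, so the identity holds for this test φ.
Moreover u is smooth here and v(x) = u'(x) = -1 pointwise, so the identity holds for every test function. Hence v is the weak derivative of u.


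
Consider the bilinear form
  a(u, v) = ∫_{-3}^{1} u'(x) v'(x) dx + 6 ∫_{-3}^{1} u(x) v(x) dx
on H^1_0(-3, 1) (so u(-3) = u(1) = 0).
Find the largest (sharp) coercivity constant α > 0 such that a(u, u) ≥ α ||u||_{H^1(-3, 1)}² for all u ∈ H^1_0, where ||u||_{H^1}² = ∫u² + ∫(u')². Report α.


α = 1

Coercivity of a(·,·) on H^1_0(-3, 1) means a(u, u) ≥ α ||u||_{H^1}² for every u ∈ H^1_0.
The interval has length L = 4, and Poincaré/coercivity depend only on L. Here a(u, u) = ∫(u')² + (6)·∫u².
Here c = 6 ≥ 1, so a(u,u) = ∫(u')² + c∫u² ≥ ∫(u')² + ∫u² = ||u||_{H^1}², i.e. α = 1 works. No larger α is possible: a(u,u) ≥ α||u||_{H^1}² means (1−α)∫(u')² ≥ (α−c)∫u², and for the modes u_n = sin(nπ(x−x₀)/L) (x₀ the left endpoint) one has ∫u_n²/∫(u_n')² = (L/(nπ))² → 0, so a(u_n,u_n)/||u_n||_{H^1}² → 1. Hence the optimal constant is α = 1.
Therefore α = 1.


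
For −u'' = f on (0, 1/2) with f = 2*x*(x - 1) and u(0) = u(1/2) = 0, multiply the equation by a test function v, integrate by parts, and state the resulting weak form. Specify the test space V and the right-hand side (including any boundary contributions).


V = H^1_0(0, 1/2) (so v(0) = v(1/2) = 0); weak form: ∫_0^1/2 u'v' dx = ∫_0^1/2 (2*x*(x - 1)) v dx for all v ∈ V.

Multiply both sides by a test function v and integrate from 0 to 1/2:
  ∫_0^1/2 −u''(x) v(x) dx = ∫_0^1/2 f(x) v(x) dx.
Integrate the LHS by parts once:
  ∫_0^1/2 −u'' v dx = −[u'(x) v(x)]_0^1/2 + ∫_0^1/2 u'(x) v'(x) dx.
Thus ∫_0^1/2 u'(x) v'(x) dx = ∫_0^1/2 f(x) v(x) dx + [u'(x) v(x)]_0^1/2.
Choose V so that boundary terms are either known or forced to vanish.
u is Dirichlet: u(0) = u(1/2) = 0. Let V = H^1_0(0, 1/2); then v(0) = v(1/2) = 0, and [u' v]_0^1/2 = 0.
Weak formulation: find u (satisfying any essential BC) such that ∫_0^1/2 u'(x) v'(x) dx = ∫_0^1/2 f v dx for all v ∈ V.
Substituting f(x) = 2*x*(x - 1), the right-hand side is ∫_0^1/2 (2*x*(x - 1)) v dx.


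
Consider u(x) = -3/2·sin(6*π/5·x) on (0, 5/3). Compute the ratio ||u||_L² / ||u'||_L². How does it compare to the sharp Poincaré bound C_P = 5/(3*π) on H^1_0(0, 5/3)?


||u||_L² / ||u'||_L² = 5/(6*π) < C_P = 5/(3*π).

u(x) = -3/2·sin(6*π/5·x), so u'(x) = -9*π*cos(6*π*x/5)/5.
Writing u(x) = A·sin(kπx/L) with A = -3/2 and k = 2, use ∫_0^L sin²(kπx/L) dx = L/2 and ∫_0^L cos²(kπx/L) dx = L/2.
u² = 9/4·sin²(6*π/5·x) and (u')² = 81*π^2/25·cos²(6*π/5·x), and each of sin², cos² integrates to L/2 = 5/6 over (0, 5/3).
∫_0^5/3 u² dx = 15/8, so ||u||_L² = sqrt(30)/4.
∫_0^5/3 (u')² dx = 27*π^2/10, so ||u'||_L² = 3*sqrt(30)*π/10.
Ratio ||u||_L² / ||u'||_L² = 5/(6*π).
Sharp Poincaré constant on H^1_0(0, 5/3) is C_P = L/π = 5/(3*π), achieved by sin(3*π/5·x).
This is the k = 2 harmonic; the ratio L/(kπ) is strictly less than C_P = L/π, consistent with the sharp inequality ||u||_L² ≤ C_P ||u'||_L².


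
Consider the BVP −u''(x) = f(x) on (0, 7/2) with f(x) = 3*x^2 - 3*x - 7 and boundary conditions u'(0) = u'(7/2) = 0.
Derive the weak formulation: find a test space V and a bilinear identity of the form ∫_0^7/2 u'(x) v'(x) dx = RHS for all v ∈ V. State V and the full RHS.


V = H^1(0, 7/2) (no boundary constraint on v; u is determined up to an additive constant); weak form: ∫_0^7/2 u'v' dx = ∫_0^7/2 (3*x^2 - 3*x - 7) v dx for all v ∈ V.

Multiply both sides by a test function v and integrate from 0 to 7/2:
  ∫_0^7/2 −u''(x) v(x) dx = ∫_0^7/2 f(x) v(x) dx.
Integrate the LHS by parts once:
  ∫_0^7/2 −u'' v dx = −[u'(x) v(x)]_0^7/2 + ∫_0^7/2 u'(x) v'(x) dx.
Thus ∫_0^7/2 u'(x) v'(x) dx = ∫_0^7/2 f(x) v(x) dx + [u'(x) v(x)]_0^7/2.
Choose V so that boundary terms are either known or forced to vanish.
u has homogeneous Neumann: u'(0) = u'(7/2) = 0. So [u' v]_0^7/2 = 0·v(7/2) − 0·v(0) = 0 for any v; take V = H^1(0, 7/2).
Weak formulation: find u (satisfying any essential BC) such that ∫_0^7/2 u'(x) v'(x) dx = ∫_0^7/2 f v dx for all v ∈ V (homogeneous Neumann, so boundary terms vanish).
Substituting f(x) = 3*x^2 - 3*x - 7, the right-hand side is ∫_0^7/2 (3*x^2 - 3*x - 7) v dx.
Compatibility check (pure Neumann): taking v ≡ 1 ∈ V gives 0 = ∫_0^7/2 f dx + (0) − (0), i.e. ∫_0^7/2 f dx must equal u'(0) − u'(7/2) = 0. Indeed ∫_0^7/2 (3*x^2 - 3*x - 7) dx = 0, so the data are compatible. The solution is then unique only up to an additive constant (fix it e.g. by requiring ∫_0^7/2 u dx = 0).


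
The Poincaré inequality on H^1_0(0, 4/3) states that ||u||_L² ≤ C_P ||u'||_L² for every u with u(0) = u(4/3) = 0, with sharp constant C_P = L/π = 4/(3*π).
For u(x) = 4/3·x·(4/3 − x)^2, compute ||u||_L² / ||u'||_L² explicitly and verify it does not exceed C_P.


||u||_L² / ||u'||_L² = 2*sqrt(14)/21 < C_P = 4/(3*π).

u(x) = 4/3·x·(4/3 − x)^2, so u'(x) = 4*x^2 - 64*x/9 + 64/27.
u(x) = 4/3·x·(4/3 − x)^2 vanishes at x = 0 and x = 4/3, so u ∈ H^1_0(0, 4/3). Differentiate via the product rule and integrate the resulting polynomials term by term.
  ∫_0^4/3 u² dx = ∫_0^4/3 (16*x^6/9 - 256*x^5/27 + 512*x^4/27 - 4096*x^3/243 + 4096*x^2/729) dx. Term by term:
    ∫_0^4/3 16*x^6/9 dx = 262144/137781;  ∫_0^4/3 -256*x^5/27 dx = -524288/59049;  ∫_0^4/3 512*x^4/27 dx = 524288/32805;
    ∫_0^4/3 -4096*x^3/243 dx = -262144/19683;  ∫_0^4/3 4096*x^2/729 dx = 262144/59049.
  Sum: 262144/137781 − 524288/59049 + 524288/32805 − 262144/19683 + 262144/59049 = 262144/2066715.
  ∫_0^4/3 (u')² dx = ∫_0^4/3 (16*x^4 - 512*x^3/9 + 5632*x^2/81 - 8192*x/243 + 4096/729) dx. Term by term:
    ∫_0^4/3 16*x^4 dx = 16384/1215;  ∫_0^4/3 -512*x^3/9 dx = -32768/729;  ∫_0^4/3 5632*x^2/81 dx = 360448/6561;
    ∫_0^4/3 -8192*x/243 dx = -65536/2187;  ∫_0^4/3 4096/729 dx = 16384/2187.
  Sum: 16384/1215 − 32768/729 + 360448/6561 − 65536/2187 + 16384/2187 = 32768/32805.
∫_0^4/3 u² dx = 262144/2066715, so ||u||_L² = 512*sqrt(35)/8505.
∫_0^4/3 (u')² dx = 32768/32805, so ||u'||_L² = 128*sqrt(10)/405.
Ratio ||u||_L² / ||u'||_L² = 2*sqrt(14)/21.
Sharp Poincaré constant on H^1_0(0, 4/3) is C_P = L/π = 4/(3*π), achieved by sin(3*π/4·x).
A polynomial bump cannot attain the sharp Poincaré constant (only the first sine eigenfunction does), so the ratio is strictly less than C_P, consistent with ||u||_L² ≤ C_P ||u'||_L².


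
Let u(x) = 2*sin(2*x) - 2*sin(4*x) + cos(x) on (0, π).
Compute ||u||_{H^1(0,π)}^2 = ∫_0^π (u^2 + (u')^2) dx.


||u||_{H^1(0,π)}^2 = 32/5 + 45*π

u'(x) = -sin(x) + 4*cos(2*x) - 8*cos(4*x).
Expand u² and (u')² and integrate term by term on (0, π), using: for integers n ≥ 1, ∫_0^π sin²(nx) dx = ∫_0^π cos²(nx) dx = π/2; for n ≠ n', ∫_0^π sin(nx)sin(n'x) dx = ∫_0^π cos(nx)cos(n'x) dx = 0; and by product-to-sum, ∫_0^π sin(nx)cos(n'x) dx = ½∫_0^π [sin((n+n')x) + sin((n−n')x)] dx, which is 0 when n+n' is even and 2n/(n²−n'²) when n+n' is odd (it need not vanish on (0, π)).
  u² squared terms: (-2)²·∫sin(4x)² dx = 4·π/2 = 2*π;  (2)²·∫sin(2x)² dx = 4·π/2 = 2*π;  (1)²·∫cos(x)² dx = 1·π/2 = π/2.
  u² cross terms: 2·(-2)·(2)·∫sin(4x)·sin(2x) dx = -8·(0) = 0;  2·(-2)·(1)·∫sin(4x)·cos(x) dx = -4·(8/15) = -32/15;  2·(2)·(1)·∫sin(2x)·cos(x) dx = 4·(4/3) = 16/3.
  So ∫_0^π u² dx = 2*π + 2*π + π/2 + 0 − 32/15 + 16/3 = 16/5 + 9*π/2.
  (u')² squared terms: (-1)²·∫sin(x)² dx = 1·π/2 = π/2;  (-8)²·∫cos(4x)² dx = 64·π/2 = 32*π;  (4)²·∫cos(2x)² dx = 16·π/2 = 8*π.
  (u')² cross terms: 2·(-1)·(-8)·∫sin(x)·cos(4x) dx = 16·(-2/15) = -32/15;  2·(-1)·(4)·∫sin(x)·cos(2x) dx = -8·(-2/3) = 16/3;  2·(-8)·(4)·∫cos(4x)·cos(2x) dx = -64·(0) = 0.
  So ∫_0^π (u')² dx = π/2 + 32*π + 8*π − 32/15 + 16/3 + 0 = 16/5 + 81*π/2.
||u||_{H^1}^2 = (16/5 + 9*π/2) + (16/5 + 81*π/2) = 32/5 + 45*π.


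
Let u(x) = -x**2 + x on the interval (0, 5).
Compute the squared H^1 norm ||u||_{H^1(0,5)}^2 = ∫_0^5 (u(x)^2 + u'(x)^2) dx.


||u||_{H^1}^2 = 2855/6

The H^1 norm (squared) on an interval (0, L) is
  ||u||_{H^1}^2 = ∫_0^L u(x)^2 dx + ∫_0^L u'(x)^2 dx.
Compute u'(x) = 1 - 2*x.
Then u(x)^2 = x**4 - 2*x**3 + x**2 and u'(x)^2 = 4*x**2 - 4*x + 1.
Integrate each monomial from 0 to 5 using ∫_0^5 c·x^n dx = c·5^(n+1)/(n+1):
  ∫_0^5 u(x)^2 dx = ∫_0^5 (x^4 - 2*x^3 + x^2) dx. Term by term:
    ∫_0^5 x^4 dx = 625;  ∫_0^5 -2*x^3 dx = -625/2;  ∫_0^5 x^2 dx = 125/3.
  Sum: 625 − 625/2 + 125/3 = 2125/6.
  ∫_0^5 u'(x)^2 dx = ∫_0^5 (4*x^2 - 4*x + 1) dx. Term by term:
    ∫_0^5 4*x^2 dx = 500/3;  ∫_0^5 -4*x dx = -50;  ∫_0^5 1 dx = 5.
  Sum: 500/3 − 50 + 5 = 365/3.
Adding: ||u||_{H^1}^2 = 2125/6 + 365/3 = 2855/6.


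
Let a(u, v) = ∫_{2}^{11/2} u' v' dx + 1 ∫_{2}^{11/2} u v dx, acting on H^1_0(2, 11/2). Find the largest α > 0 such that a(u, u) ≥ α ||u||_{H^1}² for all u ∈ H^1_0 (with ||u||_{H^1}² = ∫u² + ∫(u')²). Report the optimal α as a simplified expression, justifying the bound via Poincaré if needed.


α = 1

Coercivity of a(·,·) on H^1_0(2, 11/2) means a(u, u) ≥ α ||u||_{H^1}² for every u ∈ H^1_0.
The interval has length L = 7/2, and Poincaré/coercivity depend only on L. Here a(u, u) = ∫(u')² + (1)·∫u².
Here c = 1 ≥ 1, so a(u,u) = ∫(u')² + c∫u² ≥ ∫(u')² + ∫u² = ||u||_{H^1}², i.e. α = 1 works. No larger α is possible: a(u,u) ≥ α||u||_{H^1}² means (1−α)∫(u')² ≥ (α−c)∫u², and for the modes u_n = sin(nπ(x−x₀)/L) (x₀ the left endpoint) one has ∫u_n²/∫(u_n')² = (L/(nπ))² → 0, so a(u_n,u_n)/||u_n||_{H^1}² → 1. Hence the optimal constant is α = 1.
Therefore α = 1.


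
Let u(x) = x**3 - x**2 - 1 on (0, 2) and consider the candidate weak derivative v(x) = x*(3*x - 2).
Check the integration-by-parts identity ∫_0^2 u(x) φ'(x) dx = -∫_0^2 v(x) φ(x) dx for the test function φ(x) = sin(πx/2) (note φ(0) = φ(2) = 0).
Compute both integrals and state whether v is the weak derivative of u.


LHS = -16/π + 96/π^3, RHS = -16/π + 96/π^3. Yes, v = u' weakly.

u(x) = x**3 - x**2 - 1, classical derivative u'(x) = 3*x**2 - 2*x.
φ(x) = sin(πx/2), so φ'(x) = π*cos(π*x/2)/2.
Note φ(0) = φ(2) = 0, so the boundary term u·φ vanishes.
LHS = ∫_0^2 u(x) φ'(x) dx = ∫_0^2 (π*x^3*cos(π*x/2)/2 - π*x^2*cos(π*x/2)/2 - π*cos(π*x/2)/2) dx. Term by term:
  ∫_0^2 -π*cos(π*x/2)/2 dx = 0;  ∫_0^2 π*x^3*cos(π*x/2)/2 dx = -24/π + 96/π^3;  ∫_0^2 -π*x^2*cos(π*x/2)/2 dx = 8/π.
Sum: 0 + -24/π + 96/π^3 + 8/π = -16/π + 96/π^3.
So LHS = -16/π + 96/π^3.
∫_0^2 v(x) φ(x) dx = ∫_0^2 (3*x^2*sin(π*x/2) - 2*x*sin(π*x/2)) dx. Term by term:
  ∫_0^2 -2*x*sin(π*x/2) dx = -8/π;  ∫_0^2 3*x^2*sin(π*x/2) dx = -96/π^3 + 24/π.
Sum: -8/π + -96/π^3 + 24/π = -96/π^3 + 16/π.
So RHS = -∫_0^2 v(x) φ(x) dx = -16/π + 96/π^3.
LHS = RHS, so the identity holds for this test φ.
Moreover u is smooth here and v(x) = u'(x) = 3*x**2 - 2*x pointwise, so the identity holds for every test function. Hence v is the weak derivative of u.


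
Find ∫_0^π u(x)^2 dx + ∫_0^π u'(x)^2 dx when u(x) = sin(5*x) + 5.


||u||_{H^1(0,π)}^2 = 4 + 38*π

u'(x) = 5*cos(5*x).
Expand u² and (u')² and integrate term by term on (0, π), using: for integers n ≥ 1, ∫_0^π sin²(nx) dx = ∫_0^π cos²(nx) dx = π/2; for n ≠ n', ∫_0^π sin(nx)sin(n'x) dx = ∫_0^π cos(nx)cos(n'x) dx = 0; and by product-to-sum, ∫_0^π sin(nx)cos(n'x) dx = ½∫_0^π [sin((n+n')x) + sin((n−n')x)] dx, which is 0 when n+n' is even and 2n/(n²−n'²) when n+n' is odd (it need not vanish on (0, π)). For the constant mode: ∫_0^π 1 dx = π, ∫_0^π cos(nx) dx = 0, ∫_0^π sin(nx) dx = (1−(−1)^n)/n.
  u² squared terms: (5)²·∫1 dx = 25·π = 25*π;  (1)²·∫sin(5x)² dx = 1·π/2 = π/2.
  u² cross terms: 2·(5)·(1)·∫1·sin(5x) dx = 10·(2/5) = 4.
  So ∫_0^π u² dx = 25*π + π/2 + 4 = 4 + 51*π/2.
  (u')² squared terms: (5)²·∫cos(5x)² dx = 25·π/2 = 25*π/2.
  So ∫_0^π (u')² dx = 25*π/2.
||u||_{H^1}^2 = (4 + 51*π/2) + (25*π/2) = 4 + 38*π.


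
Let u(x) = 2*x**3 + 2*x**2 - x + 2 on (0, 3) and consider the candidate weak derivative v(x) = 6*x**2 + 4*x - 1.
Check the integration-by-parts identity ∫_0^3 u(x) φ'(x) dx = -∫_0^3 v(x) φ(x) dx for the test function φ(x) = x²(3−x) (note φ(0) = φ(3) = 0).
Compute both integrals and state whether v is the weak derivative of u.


LHS = -3753/20, RHS = -3753/20. Yes, v = u' weakly.

u(x) = 2*x**3 + 2*x**2 - x + 2, classical derivative u'(x) = 6*x**2 + 4*x - 1.
φ(x) = x²(3−x), so φ'(x) = 3*x*(2 - x).
Note φ(0) = φ(3) = 0, so the boundary term u·φ vanishes.
LHS = ∫_0^3 u(x) φ'(x) dx = ∫_0^3 (-6*x^5 + 6*x^4 + 15*x^3 - 12*x^2 + 12*x) dx. Term by term:
  ∫_0^3 -6*x^5 dx = -729;  ∫_0^3 6*x^4 dx = 1458/5;  ∫_0^3 15*x^3 dx = 1215/4;
  ∫_0^3 -12*x^2 dx = -108;  ∫_0^3 12*x dx = 54.
Sum: -729 + 1458/5 + 1215/4 − 108 + 54 = -3753/20.
So LHS = -3753/20.
∫_0^3 v(x) φ(x) dx = ∫_0^3 (-6*x^5 + 14*x^4 + 13*x^3 - 3*x^2) dx. Term by term:
  ∫_0^3 -6*x^5 dx = -729;  ∫_0^3 14*x^4 dx = 3402/5;  ∫_0^3 13*x^3 dx = 1053/4;
  ∫_0^3 -3*x^2 dx = -27.
Sum: -729 + 3402/5 + 1053/4 − 27 = 3753/20.
So RHS = -∫_0^3 v(x) φ(x) dx = -3753/20.
LHS = RHS, so the identity holds for this test φ.
Moreover u is smooth here and v(x) = u'(x) = 6*x**2 + 4*x - 1 pointwise, so the identity holds for every test function. Hence v is the weak derivative of u.


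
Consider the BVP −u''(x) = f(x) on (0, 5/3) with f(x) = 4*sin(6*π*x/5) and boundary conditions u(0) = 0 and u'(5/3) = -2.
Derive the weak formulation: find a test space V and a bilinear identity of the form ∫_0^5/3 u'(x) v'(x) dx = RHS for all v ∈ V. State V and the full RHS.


V = {v ∈ H^1(0, 5/3) : v(0) = 0} (test functions vanish at x = 0 where u is specified); weak form: ∫_0^5/3 u'v' dx = ∫_0^5/3 (4*sin(6*π*x/5)) v dx − 2·v(5/3) for all v ∈ V.

Multiply both sides by a test function v and integrate from 0 to 5/3:
  ∫_0^5/3 −u''(x) v(x) dx = ∫_0^5/3 f(x) v(x) dx.
Integrate the LHS by parts once:
  ∫_0^5/3 −u'' v dx = −[u'(x) v(x)]_0^5/3 + ∫_0^5/3 u'(x) v'(x) dx.
Thus ∫_0^5/3 u'(x) v'(x) dx = ∫_0^5/3 f(x) v(x) dx + [u'(x) v(x)]_0^5/3.
Choose V so that boundary terms are either known or forced to vanish.
Mixed BC: u(0) = 0 (Dirichlet) and u'(5/3) = -2 (Neumann). Define V = {v ∈ H^1(0, 5/3) : v(0) = 0}. Then [u' v]_0^5/3 = u'(5/3)·v(5/3) − u'(0)·0 = − 2·v(5/3).
Weak formulation: find u (satisfying any essential BC) such that ∫_0^5/3 u'(x) v'(x) dx = ∫_0^5/3 f v dx − 2·v(5/3) for all v ∈ V (Dirichlet at 0 absorbed into V; Neumann datum at x = 5/3 contributes the boundary term).
Substituting f(x) = 4*sin(6*π*x/5), the right-hand side is ∫_0^5/3 (4*sin(6*π*x/5)) v dx − 2·v(5/3).


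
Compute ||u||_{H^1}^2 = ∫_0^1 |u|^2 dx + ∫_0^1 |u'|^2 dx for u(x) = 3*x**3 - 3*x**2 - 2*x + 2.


||u||_{H^1}^2 = 653/105

The H^1 norm (squared) on an interval (0, L) is
  ||u||_{H^1}^2 = ∫_0^L u(x)^2 dx + ∫_0^L u'(x)^2 dx.
Compute u'(x) = 9*x**2 - 6*x - 2.
Then u(x)^2 = 9*x**6 - 18*x**5 - 3*x**4 + 24*x**3 - 8*x**2 - 8*x + 4 and u'(x)^2 = 81*x**4 - 108*x**3 + 24*x + 4.
Integrate each monomial from 0 to 1 using ∫_0^1 c·x^n dx = c·1^(n+1)/(n+1):
  ∫_0^1 u(x)^2 dx = ∫_0^1 (9*x^6 - 18*x^5 - 3*x^4 + 24*x^3 - 8*x^2 - 8*x + 4) dx. Term by term:
    ∫_0^1 9*x^6 dx = 9/7;  ∫_0^1 -18*x^5 dx = -3;  ∫_0^1 -3*x^4 dx = -3/5;
    ∫_0^1 24*x^3 dx = 6;  ∫_0^1 -8*x^2 dx = -8/3;  ∫_0^1 -8*x dx = -4;
    ∫_0^1 4 dx = 4.
  Sum: 9/7 − 3 − 3/5 + 6 − 8/3 − 4 + 4 = 107/105.
  ∫_0^1 u'(x)^2 dx = ∫_0^1 (81*x^4 - 108*x^3 + 24*x + 4) dx. Term by term:
    ∫_0^1 81*x^4 dx = 81/5;  ∫_0^1 -108*x^3 dx = -27;  ∫_0^1 24*x dx = 12;
    ∫_0^1 4 dx = 4.
  Sum: 81/5 − 27 + 12 + 4 = 26/5.
Adding: ||u||_{H^1}^2 = 107/105 + 26/5 = 653/105.


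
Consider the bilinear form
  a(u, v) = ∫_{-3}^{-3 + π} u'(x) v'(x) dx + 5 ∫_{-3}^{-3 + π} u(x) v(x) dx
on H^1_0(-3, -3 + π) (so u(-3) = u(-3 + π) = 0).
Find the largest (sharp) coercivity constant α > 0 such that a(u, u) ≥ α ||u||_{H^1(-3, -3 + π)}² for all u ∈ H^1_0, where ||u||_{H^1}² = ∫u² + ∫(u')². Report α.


α = 1

Coercivity of a(·,·) on H^1_0(-3, -3 + π) means a(u, u) ≥ α ||u||_{H^1}² for every u ∈ H^1_0.
The interval has length L = π, and Poincaré/coercivity depend only on L. Here a(u, u) = ∫(u')² + (5)·∫u².
Here c = 5 ≥ 1, so a(u,u) = ∫(u')² + c∫u² ≥ ∫(u')² + ∫u² = ||u||_{H^1}², i.e. α = 1 works. No larger α is possible: a(u,u) ≥ α||u||_{H^1}² means (1−α)∫(u')² ≥ (α−c)∫u², and for the modes u_n = sin(nπ(x−x₀)/L) (x₀ the left endpoint) one has ∫u_n²/∫(u_n')² = (L/(nπ))² → 0, so a(u_n,u_n)/||u_n||_{H^1}² → 1. Hence the optimal constant is α = 1.
Therefore α = 1.


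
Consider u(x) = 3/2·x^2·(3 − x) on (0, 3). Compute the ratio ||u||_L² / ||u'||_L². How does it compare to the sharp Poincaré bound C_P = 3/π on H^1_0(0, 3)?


||u||_L² / ||u'||_L² = 3*sqrt(14)/14 < C_P = 3/π.

u(x) = 3/2·x^2·(3 − x), so u'(x) = 9*x*(2 - x)/2.
u(x) = 3/2·x^2·(3 − x) vanishes at x = 0 and x = 3, so u ∈ H^1_0(0, 3). Differentiate via the product rule and integrate the resulting polynomials term by term.
  ∫_0^3 u² dx = ∫_0^3 (9*x^6/4 - 27*x^5/2 + 81*x^4/4) dx. Term by term:
    ∫_0^3 9*x^6/4 dx = 19683/28;  ∫_0^3 -27*x^5/2 dx = -6561/4;  ∫_0^3 81*x^4/4 dx = 19683/20.
  Sum: 19683/28 − 6561/4 + 19683/20 = 6561/140.
  ∫_0^3 (u')² dx = ∫_0^3 (81*x^4/4 - 81*x^3 + 81*x^2) dx. Term by term:
    ∫_0^3 81*x^4/4 dx = 19683/20;  ∫_0^3 -81*x^3 dx = -6561/4;  ∫_0^3 81*x^2 dx = 729.
  Sum: 19683/20 − 6561/4 + 729 = 729/10.
∫_0^3 u² dx = 6561/140, so ||u||_L² = 81*sqrt(35)/70.
∫_0^3 (u')² dx = 729/10, so ||u'||_L² = 27*sqrt(10)/10.
Ratio ||u||_L² / ||u'||_L² = 3*sqrt(14)/14.
Sharp Poincaré constant on H^1_0(0, 3) is C_P = L/π = 3/π, achieved by sin(π/3·x).
A polynomial bump cannot attain the sharp Poincaré constant (only the first sine eigenfunction does), so the ratio is strictly less than C_P, consistent with ||u||_L² ≤ C_P ||u'||_L².
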